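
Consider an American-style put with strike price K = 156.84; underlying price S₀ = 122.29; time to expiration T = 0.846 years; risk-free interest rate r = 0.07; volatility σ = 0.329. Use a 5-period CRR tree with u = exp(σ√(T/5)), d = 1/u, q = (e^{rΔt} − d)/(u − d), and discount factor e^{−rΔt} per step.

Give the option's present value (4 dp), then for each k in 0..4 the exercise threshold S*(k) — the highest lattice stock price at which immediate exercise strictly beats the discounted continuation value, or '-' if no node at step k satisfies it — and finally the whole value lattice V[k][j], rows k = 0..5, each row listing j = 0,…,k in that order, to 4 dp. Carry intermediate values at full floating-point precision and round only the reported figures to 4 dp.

price = 35.7624
boundary = - 106.8114 93.2920 106.8114 122.2900
tree:
35.7624
50.0286 22.8967
63.5480 34.7224 12.0743
75.3563 50.0286 20.8335 3.9442
85.6699 63.5480 34.5500 8.1470 0.0000
94.6781 75.3563 50.0286 16.8283 0.0000 0.0000

Δt=0.16920, u=1.14492, d=0.87343, q=0.51010, disc=e^(-rΔt)=0.98823
k=5 terminal: V=max(K-S,0) → 94.6781 75.3563 50.0286 16.8283 0.0000 0.0000
k=4: j=0 S=71.1701 intr=85.6699 cont=83.8232 V=85.6699[EX]; j=1 S=93.2920 intr=63.5480 cont=61.7014 V=63.5480[EX]; j=2 S=122.2900 intr=34.5500 cont=32.7033 V=34.5500[EX]; j=3 S=160.3015 intr=0.0000 cont=8.1470 V=8.1470[hold]; j=4 S=210.1282 intr=0.0000 cont=0.0000 V=0.0000[hold]  S*(4)=122.2900
k=3: j=0 S=81.4837 intr=75.3563 cont=73.5096 V=75.3563[EX]; j=1 S=106.8114 intr=50.0286 cont=48.1819 V=50.0286[EX]; j=2 S=140.0117 intr=16.8283 cont=20.8335 V=20.8335[hold]; j=3 S=183.5317 intr=0.0000 cont=3.9442 V=3.9442[hold]  S*(3)=106.8114
k=2: j=0 S=93.2920 intr=63.5480 cont=61.7014 V=63.5480[EX]; j=1 S=122.2900 intr=34.5500 cont=34.7224 V=34.7224[hold]; j=2 S=160.3015 intr=0.0000 cont=12.0743 V=12.0743[hold]  S*(2)=93.2920
k=1: j=0 S=106.8114 intr=50.0286 cont=48.2688 V=50.0286[EX]; j=1 S=140.0117 intr=16.8283 cont=22.8967 V=22.8967[hold]  S*(1)=106.8114
k=0: j=0 S=122.2900 intr=34.5500 cont=35.7624 V=35.7624[hold]  S*(0)=-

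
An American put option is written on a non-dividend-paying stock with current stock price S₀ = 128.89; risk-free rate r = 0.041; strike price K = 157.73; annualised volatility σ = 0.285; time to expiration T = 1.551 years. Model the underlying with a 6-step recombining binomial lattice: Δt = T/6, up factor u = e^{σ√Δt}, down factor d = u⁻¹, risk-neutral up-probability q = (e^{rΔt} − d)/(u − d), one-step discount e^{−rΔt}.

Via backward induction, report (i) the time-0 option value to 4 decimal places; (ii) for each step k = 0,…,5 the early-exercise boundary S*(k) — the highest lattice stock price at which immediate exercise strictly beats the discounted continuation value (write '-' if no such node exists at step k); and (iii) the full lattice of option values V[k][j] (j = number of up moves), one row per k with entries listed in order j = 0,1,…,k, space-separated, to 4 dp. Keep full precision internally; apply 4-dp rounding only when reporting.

Δt=0.25850  u=1.15593  d=0.86511  q=0.50048  discount=0.98946
step 6 (expiry): payoffs max(K−S,0) = 103.6997 85.5365 61.2675 28.8400 0.0000 0.0000 0.0000
step 5: (k=5,j=0): S=62.4551, (K−S)⁺=95.2749, hold=93.6120 ⇒ V=95.2749 exercise | (k=5,j=1): S=83.4504, (K−S)⁺=74.2796, hold=72.6167 ⇒ V=74.2796 exercise | (k=5,j=2): S=111.5036, (K−S)⁺=46.2264, hold=44.5635 ⇒ V=46.2264 exercise | (k=5,j=3): S=148.9874, (K−S)⁺=8.7426, hold=14.2544 ⇒ V=14.2544 continue | (k=5,j=4): S=199.0719, (K−S)⁺=0.0000, hold=0.0000 ⇒ V=0.0000 continue | (k=5,j=5): S=265.9932, (K−S)⁺=0.0000, hold=0.0000 ⇒ V=0.0000 continue  boundary S*=111.5036
step 4: (k=4,j=0): S=72.1935, (K−S)⁺=85.5365, hold=83.8736 ⇒ V=85.5365 exercise | (k=4,j=1): S=96.4625, (K−S)⁺=61.2675, hold=59.6046 ⇒ V=61.2675 exercise | (k=4,j=2): S=128.8900, (K−S)⁺=28.8400, hold=29.9066 ⇒ V=29.9066 continue | (k=4,j=3): S=172.2185, (K−S)⁺=0.0000, hold=7.0454 ⇒ V=7.0454 continue | (k=4,j=4): S=230.1125, (K−S)⁺=0.0000, hold=0.0000 ⇒ V=0.0000 continue  boundary S*=96.4625
step 3: (k=3,j=0): S=83.4504, (K−S)⁺=74.2796, hold=72.6167 ⇒ V=74.2796 exercise | (k=3,j=1): S=111.5036, (K−S)⁺=46.2264, hold=45.0917 ⇒ V=46.2264 exercise | (k=3,j=2): S=148.9874, (K−S)⁺=8.7426, hold=18.2704 ⇒ V=18.2704 continue | (k=3,j=3): S=199.0719, (K−S)⁺=0.0000, hold=3.4822 ⇒ V=3.4822 continue  boundary S*=111.5036
step 2: (k=2,j=0): S=96.4625, (K−S)⁺=61.2675, hold=59.6046 ⇒ V=61.2675 exercise | (k=2,j=1): S=128.8900, (K−S)⁺=28.8400, hold=31.8953 ⇒ V=31.8953 continue | (k=2,j=2): S=172.2185, (K−S)⁺=0.0000, hold=10.7547 ⇒ V=10.7547 continue  boundary S*=96.4625
step 1: (k=1,j=0): S=111.5036, (K−S)⁺=46.2264, hold=46.0765 ⇒ V=46.2264 exercise | (k=1,j=1): S=148.9874, (K−S)⁺=8.7426, hold=21.0902 ⇒ V=21.0902 continue  boundary S*=111.5036
step 0: (k=0,j=0): S=128.8900, (K−S)⁺=28.8400, hold=33.2917 ⇒ V=33.2917 continue  boundary S*=-

price = 33.2917
boundary = - 111.5036 96.4625 111.5036 96.4625 111.5036
tree:
33.2917
46.2264 21.0902
61.2675 31.8953 10.7547
74.2796 46.2264 18.2704 3.4822
85.5365 61.2675 29.9066 7.0454 0.0000
95.2749 74.2796 46.2264 14.2544 0.0000 0.0000
103.6997 85.5365 61.2675 28.8400 0.0000 0.0000 0.0000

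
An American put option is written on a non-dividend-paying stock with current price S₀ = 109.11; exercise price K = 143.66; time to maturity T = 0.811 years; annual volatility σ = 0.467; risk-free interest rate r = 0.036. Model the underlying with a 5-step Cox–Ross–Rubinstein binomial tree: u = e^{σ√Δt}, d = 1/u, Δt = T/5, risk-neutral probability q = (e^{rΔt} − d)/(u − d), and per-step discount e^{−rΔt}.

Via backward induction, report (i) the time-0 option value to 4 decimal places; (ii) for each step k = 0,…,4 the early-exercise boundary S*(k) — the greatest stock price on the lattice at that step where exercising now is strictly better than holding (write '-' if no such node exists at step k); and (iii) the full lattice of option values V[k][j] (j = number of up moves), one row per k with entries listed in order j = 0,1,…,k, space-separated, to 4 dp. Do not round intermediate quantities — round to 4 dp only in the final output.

Δt=0.16220, u=1.20693, d=0.82855, q=0.46860, disc=e^(-rΔt)=0.99418
k=5 terminal: V=max(K-S,0) → 101.0556 81.5991 53.2571 11.9719 0.0000 0.0000
k=4: j=0 S=51.4205 intr=92.2395 cont=91.4031 V=92.2395[EX]; j=1 S=74.9032 intr=68.7568 cont=67.9204 V=68.7568[EX]; j=2 S=109.1100 intr=34.5500 cont=33.7136 V=34.5500[EX]; j=3 S=158.9383 intr=0.0000 cont=6.3249 V=6.3249[hold]; j=4 S=231.5223 intr=0.0000 cont=0.0000 V=0.0000[hold]  S*(4)=109.1100
k=3: j=0 S=62.0609 intr=81.5991 cont=80.7626 V=81.5991[EX]; j=1 S=90.4029 intr=53.2571 cont=52.4207 V=53.2571[EX]; j=2 S=131.6881 intr=11.9719 cont=21.1997 V=21.1997[hold]; j=3 S=191.8274 intr=0.0000 cont=3.3415 V=3.3415[hold]  S*(3)=90.4029
k=2: j=0 S=74.9032 intr=68.7568 cont=67.9204 V=68.7568[EX]; j=1 S=109.1100 intr=34.5500 cont=38.0125 V=38.0125[hold]; j=2 S=158.9383 intr=0.0000 cont=12.7567 V=12.7567[hold]  S*(2)=74.9032
k=1: j=0 S=90.4029 intr=53.2571 cont=54.0337 V=54.0337[hold]; j=1 S=131.6881 intr=11.9719 cont=26.0254 V=26.0254[hold]  S*(1)=-
k=0: j=0 S=109.1100 intr=34.5500 cont=40.6710 V=40.6710[hold]  S*(0)=-

price = 40.6710
boundary = - - 74.9032 90.4029 109.1100
tree:
40.6710
54.0337 26.0254
68.7568 38.0125 12.7567
81.5991 53.2571 21.1997 3.3415
92.2395 68.7568 34.5500 6.3249 0.0000
101.0556 81.5991 53.2571 11.9719 0.0000 0.0000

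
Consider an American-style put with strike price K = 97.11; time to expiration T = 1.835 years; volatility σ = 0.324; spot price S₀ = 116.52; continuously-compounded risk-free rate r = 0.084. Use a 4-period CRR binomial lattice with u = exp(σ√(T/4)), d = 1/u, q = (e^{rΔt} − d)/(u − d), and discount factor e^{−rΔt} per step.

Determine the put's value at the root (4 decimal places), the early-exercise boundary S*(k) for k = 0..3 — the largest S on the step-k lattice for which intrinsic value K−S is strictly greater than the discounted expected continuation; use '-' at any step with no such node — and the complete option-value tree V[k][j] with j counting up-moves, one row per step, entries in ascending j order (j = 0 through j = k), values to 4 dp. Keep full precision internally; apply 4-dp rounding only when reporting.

price = 6.4520
boundary = - - 75.1259 60.3232
tree:
6.4520
12.1242 1.9798
21.9841 4.4169 0.0000
36.7868 9.8540 0.0000 0.0000
48.6728 21.9841 0.0000 0.0000 0.0000

Δt=0.45875, u=1.24539, d=0.80296, q=0.53416, disc=e^(-rΔt)=0.96220
k=4 terminal: V=max(K-S,0) → 48.6728 21.9841 0.0000 0.0000 0.0000
k=3: j=0 S=60.3232 intr=36.7868 cont=33.1159 V=36.7868[EX]; j=1 S=93.5611 intr=3.5489 cont=9.8540 V=9.8540[hold]; j=2 S=145.1128 intr=0.0000 cont=0.0000 V=0.0000[hold]; j=3 S=225.0695 intr=0.0000 cont=0.0000 V=0.0000[hold]  S*(3)=60.3232
k=2: j=0 S=75.1259 intr=21.9841 cont=21.5537 V=21.9841[EX]; j=1 S=116.5200 intr=0.0000 cont=4.4169 V=4.4169[hold]; j=2 S=180.7221 intr=0.0000 cont=0.0000 V=0.0000[hold]  S*(2)=75.1259
k=1: j=0 S=93.5611 intr=3.5489 cont=12.1242 V=12.1242[hold]; j=1 S=145.1128 intr=0.0000 cont=1.9798 V=1.9798[hold]  S*(1)=-
k=0: j=0 S=116.5200 intr=0.0000 cont=6.4520 V=6.4520[hold]  S*(0)=-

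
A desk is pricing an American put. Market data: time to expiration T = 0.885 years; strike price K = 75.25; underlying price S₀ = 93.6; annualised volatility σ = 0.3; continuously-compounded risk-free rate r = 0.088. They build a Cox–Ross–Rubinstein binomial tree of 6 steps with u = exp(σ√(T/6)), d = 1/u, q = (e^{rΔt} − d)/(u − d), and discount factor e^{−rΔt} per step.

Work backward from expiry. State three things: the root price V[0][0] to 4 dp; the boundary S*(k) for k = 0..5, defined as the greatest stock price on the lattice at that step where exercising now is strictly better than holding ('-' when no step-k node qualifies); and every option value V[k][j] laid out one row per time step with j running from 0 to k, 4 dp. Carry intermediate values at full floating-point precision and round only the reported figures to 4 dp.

price = 1.7681
boundary = - - - - 59.0368 66.2462
tree:
1.7681
3.2177 0.5149
5.7225 1.0565 0.0431
9.8593 2.1631 0.0926 0.0000
16.2132 4.4187 0.1986 0.0000 0.0000
22.6380 9.0038 0.4260 0.0000 0.0000 0.0000
28.3636 16.2132 0.9140 0.0000 0.0000 0.0000 0.0000

params: Δt=0.14750 u=1.12212 d=0.89117 q=0.52780 e^(-rΔt)=0.98710
t_6 payoffs: 28.3636 16.2132 0.9140 0.0000 0.0000 0.0000 0.0000
t_5: node(5,0) S=52.6120 payoff=22.6380 vs cont=21.6676 → 22.6380 [stop]  node(5,1) S=66.2462 payoff=9.0038 vs cont=8.0333 → 9.0038 [stop]  node(5,2) S=83.4138 payoff=0.0000 vs cont=0.4260 → 0.4260 [wait]  node(5,3) S=105.0302 payoff=0.0000 vs cont=0.0000 → 0.0000 [wait]  node(5,4) S=132.2484 payoff=0.0000 vs cont=0.0000 → 0.0000 [wait]  node(5,5) S=166.5201 payoff=0.0000 vs cont=0.0000 → 0.0000 [wait]  ⇒ S*(5)=66.2462
t_4: node(4,0) S=59.0368 payoff=16.2132 vs cont=15.2427 → 16.2132 [stop]  node(4,1) S=74.3360 payoff=0.9140 vs cont=4.4187 → 4.4187 [wait]  node(4,2) S=93.6000 payoff=0.0000 vs cont=0.1986 → 0.1986 [wait]  node(4,3) S=117.8561 payoff=0.0000 vs cont=0.0000 → 0.0000 [wait]  node(4,4) S=148.3982 payoff=0.0000 vs cont=0.0000 → 0.0000 [wait]  ⇒ S*(4)=59.0368
t_3: node(3,0) S=66.2462 payoff=9.0038 vs cont=9.8593 → 9.8593 [wait]  node(3,1) S=83.4138 payoff=0.0000 vs cont=2.1631 → 2.1631 [wait]  node(3,2) S=105.0302 payoff=0.0000 vs cont=0.0926 → 0.0926 [wait]  node(3,3) S=132.2484 payoff=0.0000 vs cont=0.0000 → 0.0000 [wait]  ⇒ S*(3)=-
t_2: node(2,0) S=74.3360 payoff=0.9140 vs cont=5.7225 → 5.7225 [wait]  node(2,1) S=93.6000 payoff=0.0000 vs cont=1.0565 → 1.0565 [wait]  node(2,2) S=117.8561 payoff=0.0000 vs cont=0.0431 → 0.0431 [wait]  ⇒ S*(2)=-
t_1: node(1,0) S=83.4138 payoff=0.0000 vs cont=3.2177 → 3.2177 [wait]  node(1,1) S=105.0302 payoff=0.0000 vs cont=0.5149 → 0.5149 [wait]  ⇒ S*(1)=-
t_0: node(0,0) S=93.6000 payoff=0.0000 vs cont=1.7681 → 1.7681 [wait]  ⇒ S*(0)=-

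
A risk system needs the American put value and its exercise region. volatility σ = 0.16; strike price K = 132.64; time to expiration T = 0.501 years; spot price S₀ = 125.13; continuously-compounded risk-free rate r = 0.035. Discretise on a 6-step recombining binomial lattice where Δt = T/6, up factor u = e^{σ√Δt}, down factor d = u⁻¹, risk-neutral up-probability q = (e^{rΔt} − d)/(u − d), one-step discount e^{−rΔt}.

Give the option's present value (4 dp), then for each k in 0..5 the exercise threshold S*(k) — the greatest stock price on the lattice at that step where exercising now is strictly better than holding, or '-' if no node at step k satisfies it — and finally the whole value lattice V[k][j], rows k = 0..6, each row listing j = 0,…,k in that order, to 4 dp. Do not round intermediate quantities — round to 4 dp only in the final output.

params: Δt=0.08350 u=1.04732 d=0.95482 q=0.52008 e^(-rΔt)=0.99708
t_6 payoffs: 37.8231 28.6373 18.5617 7.5100 0.0000 0.0000 0.0000
t_5: node(5,0) S=99.3036 payoff=33.3364 vs cont=32.9493 → 33.3364 [stop]  node(5,1) S=108.9240 payoff=23.7160 vs cont=23.3289 → 23.7160 [stop]  node(5,2) S=119.4764 payoff=13.1636 vs cont=12.7765 → 13.1636 [stop]  node(5,3) S=131.0511 payoff=1.5889 vs cont=3.5937 → 3.5937 [wait]  node(5,4) S=143.7471 payoff=0.0000 vs cont=0.0000 → 0.0000 [wait]  node(5,5) S=157.6731 payoff=0.0000 vs cont=0.0000 → 0.0000 [wait]  ⇒ S*(5)=119.4764
t_4: node(4,0) S=104.0027 payoff=28.6373 vs cont=28.2503 → 28.6373 [stop]  node(4,1) S=114.0783 payoff=18.5617 vs cont=18.1747 → 18.5617 [stop]  node(4,2) S=125.1300 payoff=7.5100 vs cont=8.1625 → 8.1625 [wait]  node(4,3) S=137.2524 payoff=0.0000 vs cont=1.7196 → 1.7196 [wait]  node(4,4) S=150.5492 payoff=0.0000 vs cont=0.0000 → 0.0000 [wait]  ⇒ S*(4)=114.0783
t_3: node(3,0) S=108.9240 payoff=23.7160 vs cont=23.3289 → 23.7160 [stop]  node(3,1) S=119.4764 payoff=13.1636 vs cont=13.1149 → 13.1636 [stop]  node(3,2) S=131.0511 payoff=1.5889 vs cont=4.7976 → 4.7976 [wait]  node(3,3) S=143.7471 payoff=0.0000 vs cont=0.8229 → 0.8229 [wait]  ⇒ S*(3)=119.4764
t_2: node(2,0) S=114.0783 payoff=18.5617 vs cont=18.1747 → 18.5617 [stop]  node(2,1) S=125.1300 payoff=7.5100 vs cont=8.7869 → 8.7869 [wait]  node(2,2) S=137.2524 payoff=0.0000 vs cont=2.7225 → 2.7225 [wait]  ⇒ S*(2)=114.0783
t_1: node(1,0) S=119.4764 payoff=13.1636 vs cont=13.4386 → 13.4386 [wait]  node(1,1) S=131.0511 payoff=1.5889 vs cont=5.6164 → 5.6164 [wait]  ⇒ S*(1)=-
t_0: node(0,0) S=125.1300 payoff=7.5100 vs cont=9.3431 → 9.3431 [wait]  ⇒ S*(0)=-

price = 9.3431
boundary = - - 114.0783 119.4764 114.0783 119.4764
tree:
9.3431
13.4386 5.6164
18.5617 8.7869 2.7225
23.7160 13.1636 4.7976 0.8229
28.6373 18.5617 8.1625 1.7196 0.0000
33.3364 23.7160 13.1636 3.5937 0.0000 0.0000
37.8231 28.6373 18.5617 7.5100 0.0000 0.0000 0.0000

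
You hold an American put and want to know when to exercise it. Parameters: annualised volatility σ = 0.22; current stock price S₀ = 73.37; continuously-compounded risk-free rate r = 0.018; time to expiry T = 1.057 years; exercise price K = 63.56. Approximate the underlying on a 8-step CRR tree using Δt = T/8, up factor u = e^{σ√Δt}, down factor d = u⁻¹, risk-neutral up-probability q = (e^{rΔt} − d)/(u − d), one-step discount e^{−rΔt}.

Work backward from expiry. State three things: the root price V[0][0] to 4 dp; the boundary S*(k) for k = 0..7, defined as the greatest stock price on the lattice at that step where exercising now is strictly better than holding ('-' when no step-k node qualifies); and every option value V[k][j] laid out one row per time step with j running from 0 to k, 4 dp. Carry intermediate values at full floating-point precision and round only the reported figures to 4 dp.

price = 2.1263
boundary = - - - - - 49.1893 53.2844 57.7205
tree:
2.1263
3.3133 0.9251
5.0383 1.5687 0.2727
7.4362 2.6151 0.5082 0.0336
10.5780 4.2654 0.9432 0.0667 0.0000
14.3707 6.7578 1.7421 0.1323 0.0000 0.0000
18.1511 10.2756 3.1999 0.2626 0.0000 0.0000 0.0000
21.6409 14.3707 5.8395 0.5211 0.0000 0.0000 0.0000 0.0000
24.8626 18.1511 10.2756 1.0342 0.0000 0.0000 0.0000 0.0000 0.0000

params: Δt=0.13212 u=1.08325 d=0.92315 q=0.49489 e^(-rΔt)=0.99762
t_8 payoffs: 24.8626 18.1511 10.2756 1.0342 0.0000 0.0000 0.0000 0.0000 0.0000
t_7: node(7,0) S=41.9191 payoff=21.6409 vs cont=21.4900 → 21.6409 [stop]  node(7,1) S=49.1893 payoff=14.3707 vs cont=14.2197 → 14.3707 [stop]  node(7,2) S=57.7205 payoff=5.8395 vs cont=5.6886 → 5.8395 [stop]  node(7,3) S=67.7312 payoff=0.0000 vs cont=0.5211 → 0.5211 [wait]  node(7,4) S=79.4782 payoff=0.0000 vs cont=0.0000 → 0.0000 [wait]  node(7,5) S=93.2625 payoff=0.0000 vs cont=0.0000 → 0.0000 [wait]  node(7,6) S=109.4376 payoff=0.0000 vs cont=0.0000 → 0.0000 [wait]  node(7,7) S=128.4179 payoff=0.0000 vs cont=0.0000 → 0.0000 [wait]  ⇒ S*(7)=57.7205
t_6: node(6,0) S=45.4089 payoff=18.1511 vs cont=18.0001 → 18.1511 [stop]  node(6,1) S=53.2844 payoff=10.2756 vs cont=10.1246 → 10.2756 [stop]  node(6,2) S=62.5258 payoff=1.0342 vs cont=3.1999 → 3.1999 [wait]  node(6,3) S=73.3700 payoff=0.0000 vs cont=0.2626 → 0.2626 [wait]  node(6,4) S=86.0949 payoff=0.0000 vs cont=0.0000 → 0.0000 [wait]  node(6,5) S=101.0269 payoff=0.0000 vs cont=0.0000 → 0.0000 [wait]  node(6,6) S=118.5485 payoff=0.0000 vs cont=0.0000 → 0.0000 [wait]  ⇒ S*(6)=53.2844
t_5: node(5,0) S=49.1893 payoff=14.3707 vs cont=14.2197 → 14.3707 [stop]  node(5,1) S=57.7205 payoff=5.8395 vs cont=6.7578 → 6.7578 [wait]  node(5,2) S=67.7312 payoff=0.0000 vs cont=1.7421 → 1.7421 [wait]  node(5,3) S=79.4782 payoff=0.0000 vs cont=0.1323 → 0.1323 [wait]  node(5,4) S=93.2625 payoff=0.0000 vs cont=0.0000 → 0.0000 [wait]  node(5,5) S=109.4376 payoff=0.0000 vs cont=0.0000 → 0.0000 [wait]  ⇒ S*(5)=49.1893
t_4: node(4,0) S=53.2844 payoff=10.2756 vs cont=10.5780 → 10.5780 [wait]  node(4,1) S=62.5258 payoff=1.0342 vs cont=4.2654 → 4.2654 [wait]  node(4,2) S=73.3700 payoff=0.0000 vs cont=0.9432 → 0.9432 [wait]  node(4,3) S=86.0949 payoff=0.0000 vs cont=0.0667 → 0.0667 [wait]  node(4,4) S=101.0269 payoff=0.0000 vs cont=0.0000 → 0.0000 [wait]  ⇒ S*(4)=-
t_3: node(3,0) S=57.7205 payoff=5.8395 vs cont=7.4362 → 7.4362 [wait]  node(3,1) S=67.7312 payoff=0.0000 vs cont=2.6151 → 2.6151 [wait]  node(3,2) S=79.4782 payoff=0.0000 vs cont=0.5082 → 0.5082 [wait]  node(3,3) S=93.2625 payoff=0.0000 vs cont=0.0336 → 0.0336 [wait]  ⇒ S*(3)=-
t_2: node(2,0) S=62.5258 payoff=1.0342 vs cont=5.0383 → 5.0383 [wait]  node(2,1) S=73.3700 payoff=0.0000 vs cont=1.5687 → 1.5687 [wait]  node(2,2) S=86.0949 payoff=0.0000 vs cont=0.2727 → 0.2727 [wait]  ⇒ S*(2)=-
t_1: node(1,0) S=67.7312 payoff=0.0000 vs cont=3.3133 → 3.3133 [wait]  node(1,1) S=79.4782 payoff=0.0000 vs cont=0.9251 → 0.9251 [wait]  ⇒ S*(1)=-
t_0: node(0,0) S=73.3700 payoff=0.0000 vs cont=2.1263 → 2.1263 [wait]  ⇒ S*(0)=-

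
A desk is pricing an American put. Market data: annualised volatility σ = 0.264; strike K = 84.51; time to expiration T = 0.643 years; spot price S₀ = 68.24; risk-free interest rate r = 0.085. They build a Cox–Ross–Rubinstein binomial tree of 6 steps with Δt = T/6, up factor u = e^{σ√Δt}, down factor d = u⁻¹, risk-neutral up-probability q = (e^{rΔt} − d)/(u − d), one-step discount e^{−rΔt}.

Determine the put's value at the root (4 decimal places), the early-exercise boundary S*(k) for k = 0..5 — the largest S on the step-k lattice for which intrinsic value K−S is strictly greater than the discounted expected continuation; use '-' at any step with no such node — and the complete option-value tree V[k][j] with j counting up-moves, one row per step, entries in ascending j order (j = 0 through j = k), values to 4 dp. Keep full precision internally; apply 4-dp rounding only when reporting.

price = 16.2700
boundary = 68.2400 62.5901 68.2400 62.5901 68.2400 74.3999
tree:
16.2700
21.9199 10.9343
27.1020 16.2700 6.4152
31.8551 21.9199 10.4660 2.9520
36.2146 27.1020 16.2700 5.5258 0.7322
40.2132 31.8551 21.9199 10.1101 1.5765 0.0000
43.8808 36.2146 27.1020 16.2700 3.3941 0.0000 0.0000

Δt=0.10717, u=1.09027, d=0.91721, q=0.53128, disc=e^(-rΔt)=0.99093
k=6 terminal: V=max(K-S,0) → 43.8808 36.2146 27.1020 16.2700 3.3941 0.0000 0.0000
k=5: j=0 S=44.2968 intr=40.2132 cont=39.4469 V=40.2132[EX]; j=1 S=52.6549 intr=31.8551 cont=31.0888 V=31.8551[EX]; j=2 S=62.5901 intr=21.9199 cont=21.1536 V=21.9199[EX]; j=3 S=74.3999 intr=10.1101 cont=9.3438 V=10.1101[EX]; j=4 S=88.4381 intr=0.0000 cont=1.5765 V=1.5765[hold]; j=5 S=105.1250 intr=0.0000 cont=0.0000 V=0.0000[hold]  S*(5)=74.3999
k=4: j=0 S=48.2954 intr=36.2146 cont=35.4483 V=36.2146[EX]; j=1 S=57.4080 intr=27.1020 cont=26.3357 V=27.1020[EX]; j=2 S=68.2400 intr=16.2700 cont=15.5037 V=16.2700[EX]; j=3 S=81.1159 intr=3.3941 cont=5.5258 V=5.5258[hold]; j=4 S=96.4212 intr=0.0000 cont=0.7322 V=0.7322[hold]  S*(4)=68.2400
k=3: j=0 S=52.6549 intr=31.8551 cont=31.0888 V=31.8551[EX]; j=1 S=62.5901 intr=21.9199 cont=21.1536 V=21.9199[EX]; j=2 S=74.3999 intr=10.1101 cont=10.4660 V=10.4660[hold]; j=3 S=88.4381 intr=0.0000 cont=2.9520 V=2.9520[hold]  S*(3)=62.5901
k=2: j=0 S=57.4080 intr=27.1020 cont=26.3357 V=27.1020[EX]; j=1 S=68.2400 intr=16.2700 cont=15.6911 V=16.2700[EX]; j=2 S=81.1159 intr=3.3941 cont=6.4152 V=6.4152[hold]  S*(2)=68.2400
k=1: j=0 S=62.5901 intr=21.9199 cont=21.1536 V=21.9199[EX]; j=1 S=74.3999 intr=10.1101 cont=10.9343 V=10.9343[hold]  S*(1)=62.5901
k=0: j=0 S=68.2400 intr=16.2700 cont=15.9376 V=16.2700[EX]  S*(0)=68.2400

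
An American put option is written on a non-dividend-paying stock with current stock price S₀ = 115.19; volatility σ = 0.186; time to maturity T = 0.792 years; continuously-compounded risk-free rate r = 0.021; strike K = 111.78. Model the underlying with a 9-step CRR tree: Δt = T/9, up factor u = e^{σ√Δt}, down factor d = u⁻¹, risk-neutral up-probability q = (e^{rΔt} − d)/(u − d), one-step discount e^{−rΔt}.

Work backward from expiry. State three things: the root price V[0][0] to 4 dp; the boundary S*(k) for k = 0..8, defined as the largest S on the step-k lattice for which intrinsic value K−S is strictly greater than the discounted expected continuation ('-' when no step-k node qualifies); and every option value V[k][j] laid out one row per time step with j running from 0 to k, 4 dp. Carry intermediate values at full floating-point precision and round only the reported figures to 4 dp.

Δt=0.08800, u=1.05673, d=0.94632, q=0.50296, disc=e^(-rΔt)=0.99815
k=9 terminal: V=max(K-S,0) → 41.6750 33.4957 24.3621 14.1628 2.7736 0.0000 0.0000 0.0000 0.0000 0.0000
k=8: j=0 S=74.0819 intr=37.6981 cont=37.4918 V=37.6981[EX]; j=1 S=82.7252 intr=29.0548 cont=28.8485 V=29.0548[EX]; j=2 S=92.3769 intr=19.4031 cont=19.1967 V=19.4031[EX]; j=3 S=103.1547 intr=8.6253 cont=8.4189 V=8.6253[EX]; j=4 S=115.1900 intr=0.0000 cont=1.3760 V=1.3760[hold]; j=5 S=128.6295 intr=0.0000 cont=0.0000 V=0.0000[hold]; j=6 S=143.6370 intr=0.0000 cont=0.0000 V=0.0000[hold]; j=7 S=160.3954 intr=0.0000 cont=0.0000 V=0.0000[hold]; j=8 S=179.1091 intr=0.0000 cont=0.0000 V=0.0000[hold]  S*(8)=103.1547
k=7: j=0 S=78.2843 intr=33.4957 cont=33.2893 V=33.4957[EX]; j=1 S=87.4179 intr=24.3621 cont=24.1557 V=24.3621[EX]; j=2 S=97.6172 intr=14.1628 cont=13.9565 V=14.1628[EX]; j=3 S=109.0064 intr=2.7736 cont=4.9700 V=4.9700[hold]; j=4 S=121.7244 intr=0.0000 cont=0.6827 V=0.6827[hold]; j=5 S=135.9263 intr=0.0000 cont=0.0000 V=0.0000[hold]; j=6 S=151.7851 intr=0.0000 cont=0.0000 V=0.0000[hold]; j=7 S=169.4942 intr=0.0000 cont=0.0000 V=0.0000[hold]  S*(7)=97.6172
k=6: j=0 S=82.7252 intr=29.0548 cont=28.8485 V=29.0548[EX]; j=1 S=92.3769 intr=19.4031 cont=19.1967 V=19.4031[EX]; j=2 S=103.1547 intr=8.6253 cont=9.5216 V=9.5216[hold]; j=3 S=115.1900 intr=0.0000 cont=2.8084 V=2.8084[hold]; j=4 S=128.6295 intr=0.0000 cont=0.3387 V=0.3387[hold]; j=5 S=143.6370 intr=0.0000 cont=0.0000 V=0.0000[hold]; j=6 S=160.3954 intr=0.0000 cont=0.0000 V=0.0000[hold]  S*(6)=92.3769
k=5: j=0 S=87.4179 intr=24.3621 cont=24.1557 V=24.3621[EX]; j=1 S=97.6172 intr=14.1628 cont=14.4064 V=14.4064[hold]; j=2 S=109.0064 intr=2.7736 cont=6.1338 V=6.1338[hold]; j=3 S=121.7244 intr=0.0000 cont=1.5634 V=1.5634[hold]; j=4 S=135.9263 intr=0.0000 cont=0.1680 V=0.1680[hold]; j=5 S=151.7851 intr=0.0000 cont=0.0000 V=0.0000[hold]  S*(5)=87.4179
k=4: j=0 S=92.3769 intr=19.4031 cont=19.3190 V=19.4031[EX]; j=1 S=103.1547 intr=8.6253 cont=10.2267 V=10.2267[hold]; j=2 S=115.1900 intr=0.0000 cont=3.8279 V=3.8279[hold]; j=3 S=128.6295 intr=0.0000 cont=0.8600 V=0.8600[hold]; j=4 S=143.6370 intr=0.0000 cont=0.0834 V=0.0834[hold]  S*(4)=92.3769
k=3: j=0 S=97.6172 intr=14.1628 cont=14.7604 V=14.7604[hold]; j=1 S=109.0064 intr=2.7736 cont=6.9954 V=6.9954[hold]; j=2 S=121.7244 intr=0.0000 cont=2.3309 V=2.3309[hold]; j=3 S=135.9263 intr=0.0000 cont=0.4685 V=0.4685[hold]  S*(3)=-
k=2: j=0 S=103.1547 intr=8.6253 cont=10.8349 V=10.8349[hold]; j=1 S=115.1900 intr=0.0000 cont=4.6407 V=4.6407[hold]; j=2 S=128.6295 intr=0.0000 cont=1.3916 V=1.3916[hold]  S*(2)=-
k=1: j=0 S=109.0064 intr=2.7736 cont=7.7052 V=7.7052[hold]; j=1 S=121.7244 intr=0.0000 cont=3.0010 V=3.0010[hold]  S*(1)=-
k=0: j=0 S=115.1900 intr=0.0000 cont=5.3293 V=5.3293[hold]  S*(0)=-

price = 5.3293
boundary = - - - - 92.3769 87.4179 92.3769 97.6172 103.1547
tree:
5.3293
7.7052 3.0010
10.8349 4.6407 1.3916
14.7604 6.9954 2.3309 0.4685
19.4031 10.2267 3.8279 0.8600 0.0834
24.3621 14.4064 6.1338 1.5634 0.1680 0.0000
29.0548 19.4031 9.5216 2.8084 0.3387 0.0000 0.0000
33.4957 24.3621 14.1628 4.9700 0.6827 0.0000 0.0000 0.0000
37.6981 29.0548 19.4031 8.6253 1.3760 0.0000 0.0000 0.0000 0.0000
41.6750 33.4957 24.3621 14.1628 2.7736 0.0000 0.0000 0.0000 0.0000 0.0000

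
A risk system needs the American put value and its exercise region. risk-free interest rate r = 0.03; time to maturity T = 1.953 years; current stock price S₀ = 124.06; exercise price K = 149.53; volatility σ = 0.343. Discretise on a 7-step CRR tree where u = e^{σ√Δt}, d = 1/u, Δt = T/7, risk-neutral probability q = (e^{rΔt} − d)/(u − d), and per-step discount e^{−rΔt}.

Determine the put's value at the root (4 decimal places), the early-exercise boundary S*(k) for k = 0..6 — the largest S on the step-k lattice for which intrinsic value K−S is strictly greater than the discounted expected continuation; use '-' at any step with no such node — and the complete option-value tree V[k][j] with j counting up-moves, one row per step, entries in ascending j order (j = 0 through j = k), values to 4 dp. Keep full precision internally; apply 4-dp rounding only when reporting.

params: Δt=0.27900 u=1.19862 d=0.83429 q=0.47790 e^(-rΔt)=0.99166
t_7 payoffs: 114.6279 99.3862 77.4885 46.0280 0.8287 0.0000 0.0000 0.0000
t_6: node(6,0) S=41.8345 payoff=107.6955 vs cont=106.4492 → 107.6955 [stop]  node(6,1) S=60.1035 payoff=89.4265 vs cont=88.1801 → 89.4265 [stop]  node(6,2) S=86.3507 payoff=63.1793 vs cont=61.9329 → 63.1793 [stop]  node(6,3) S=124.0600 payoff=25.4700 vs cont=24.2237 → 25.4700 [stop]  node(6,4) S=178.2369 payoff=0.0000 vs cont=0.4291 → 0.4291 [wait]  node(6,5) S=256.0728 payoff=0.0000 vs cont=0.0000 → 0.0000 [wait]  node(6,6) S=367.8996 payoff=0.0000 vs cont=0.0000 → 0.0000 [wait]  ⇒ S*(6)=124.0600
t_5: node(5,0) S=50.1438 payoff=99.3862 vs cont=98.1399 → 99.3862 [stop]  node(5,1) S=72.0415 payoff=77.4885 vs cont=76.2421 → 77.4885 [stop]  node(5,2) S=103.5020 payoff=46.0280 vs cont=44.7816 → 46.0280 [stop]  node(5,3) S=148.7013 payoff=0.8287 vs cont=13.3904 → 13.3904 [wait]  node(5,4) S=213.6390 payoff=0.0000 vs cont=0.2221 → 0.2221 [wait]  node(5,5) S=306.9350 payoff=0.0000 vs cont=0.0000 → 0.0000 [wait]  ⇒ S*(5)=103.5020
t_4: node(4,0) S=60.1035 payoff=89.4265 vs cont=88.1801 → 89.4265 [stop]  node(4,1) S=86.3507 payoff=63.1793 vs cont=61.9329 → 63.1793 [stop]  node(4,2) S=124.0600 payoff=25.4700 vs cont=30.1768 → 30.1768 [wait]  node(4,3) S=178.2369 payoff=0.0000 vs cont=7.0381 → 7.0381 [wait]  node(4,4) S=256.0728 payoff=0.0000 vs cont=0.1150 → 0.1150 [wait]  ⇒ S*(4)=86.3507
t_3: node(3,0) S=72.0415 payoff=77.4885 vs cont=76.2421 → 77.4885 [stop]  node(3,1) S=103.5020 payoff=46.0280 vs cont=47.0123 → 47.0123 [wait]  node(3,2) S=148.7013 payoff=0.8287 vs cont=18.9595 → 18.9595 [wait]  node(3,3) S=213.6390 payoff=0.0000 vs cont=3.6985 → 3.6985 [wait]  ⇒ S*(3)=72.0415
t_2: node(2,0) S=86.3507 payoff=63.1793 vs cont=62.3994 → 63.1793 [stop]  node(2,1) S=124.0600 payoff=25.4700 vs cont=33.3258 → 33.3258 [wait]  node(2,2) S=178.2369 payoff=0.0000 vs cont=11.5690 → 11.5690 [wait]  ⇒ S*(2)=86.3507
t_1: node(1,0) S=103.5020 payoff=46.0280 vs cont=48.5046 → 48.5046 [wait]  node(1,1) S=148.7013 payoff=0.8287 vs cont=22.7371 → 22.7371 [wait]  ⇒ S*(1)=-
t_0: node(0,0) S=124.0600 payoff=25.4700 vs cont=35.8887 → 35.8887 [wait]  ⇒ S*(0)=-

price = 35.8887
boundary = - - 86.3507 72.0415 86.3507 103.5020 124.0600
tree:
35.8887
48.5046 22.7371
63.1793 33.3258 11.5690
77.4885 47.0123 18.9595 3.6985
89.4265 63.1793 30.1768 7.0381 0.1150
99.3862 77.4885 46.0280 13.3904 0.2221 0.0000
107.6955 89.4265 63.1793 25.4700 0.4291 0.0000 0.0000
114.6279 99.3862 77.4885 46.0280 0.8287 0.0000 0.0000 0.0000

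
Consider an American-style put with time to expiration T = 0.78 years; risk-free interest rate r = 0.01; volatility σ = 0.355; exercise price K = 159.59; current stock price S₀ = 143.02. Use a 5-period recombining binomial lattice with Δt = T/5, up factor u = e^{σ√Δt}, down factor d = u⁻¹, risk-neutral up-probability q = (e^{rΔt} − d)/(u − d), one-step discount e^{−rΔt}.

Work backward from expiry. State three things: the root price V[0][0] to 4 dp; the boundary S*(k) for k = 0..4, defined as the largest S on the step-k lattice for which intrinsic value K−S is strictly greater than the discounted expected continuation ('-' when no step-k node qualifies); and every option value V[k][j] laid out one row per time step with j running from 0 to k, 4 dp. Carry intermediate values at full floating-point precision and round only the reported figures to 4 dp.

params: Δt=0.15600 u=1.15052 d=0.86917 q=0.47055 e^(-rΔt)=0.99844
t_5 payoffs: 88.6442 65.6794 35.2810 0.0000 0.0000 0.0000
t_4: node(4,0) S=81.6245 payoff=77.9655 vs cont=77.7167 → 77.9655 [stop]  node(4,1) S=108.0460 payoff=51.5440 vs cont=51.2952 → 51.5440 [stop]  node(4,2) S=143.0200 payoff=16.5700 vs cont=18.6503 → 18.6503 [wait]  node(4,3) S=189.3149 payoff=0.0000 vs cont=0.0000 → 0.0000 [wait]  node(4,4) S=250.5954 payoff=0.0000 vs cont=0.0000 → 0.0000 [wait]  ⇒ S*(4)=108.0460
t_3: node(3,0) S=93.9106 payoff=65.6794 vs cont=65.4306 → 65.6794 [stop]  node(3,1) S=124.3090 payoff=35.2810 vs cont=36.0096 → 36.0096 [wait]  node(3,2) S=164.5473 payoff=0.0000 vs cont=9.8589 → 9.8589 [wait]  node(3,3) S=217.8106 payoff=0.0000 vs cont=0.0000 → 0.0000 [wait]  ⇒ S*(3)=93.9106
t_2: node(2,0) S=108.0460 payoff=51.5440 vs cont=51.6376 → 51.6376 [wait]  node(2,1) S=143.0200 payoff=16.5700 vs cont=23.6674 → 23.6674 [wait]  node(2,2) S=189.3149 payoff=0.0000 vs cont=5.2117 → 5.2117 [wait]  ⇒ S*(2)=-
t_1: node(1,0) S=124.3090 payoff=35.2810 vs cont=38.4161 → 38.4161 [wait]  node(1,1) S=164.5473 payoff=0.0000 vs cont=14.9596 → 14.9596 [wait]  ⇒ S*(1)=-
t_0: node(0,0) S=143.0200 payoff=16.5700 vs cont=27.3359 → 27.3359 [wait]  ⇒ S*(0)=-

price = 27.3359
boundary = - - - 93.9106 108.0460
tree:
27.3359
38.4161 14.9596
51.6376 23.6674 5.2117
65.6794 36.0096 9.8589 0.0000
77.9655 51.5440 18.6503 0.0000 0.0000
88.6442 65.6794 35.2810 0.0000 0.0000 0.0000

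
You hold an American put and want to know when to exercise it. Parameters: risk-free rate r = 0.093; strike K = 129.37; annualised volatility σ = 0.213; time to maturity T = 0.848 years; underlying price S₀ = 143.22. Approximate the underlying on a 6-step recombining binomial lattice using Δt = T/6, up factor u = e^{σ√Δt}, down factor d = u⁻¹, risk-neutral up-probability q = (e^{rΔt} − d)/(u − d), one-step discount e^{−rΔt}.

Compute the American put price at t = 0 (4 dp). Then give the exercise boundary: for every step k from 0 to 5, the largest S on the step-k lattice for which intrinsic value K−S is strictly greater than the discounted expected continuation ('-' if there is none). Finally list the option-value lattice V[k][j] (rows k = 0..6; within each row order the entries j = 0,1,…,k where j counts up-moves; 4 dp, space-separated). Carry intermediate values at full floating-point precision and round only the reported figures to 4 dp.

Δt=0.14133, u=1.08337, d=0.92305, q=0.56252, disc=e^(-rΔt)=0.98694
k=6 terminal: V=max(K-S,0) → 40.7882 25.4025 7.3445 0.0000 0.0000 0.0000 0.0000
k=5: j=0 S=95.9668 intr=33.4032 cont=31.7139 V=33.4032[EX]; j=1 S=112.6352 intr=16.7348 cont=15.0455 V=16.7348[EX]; j=2 S=132.1987 intr=0.0000 cont=3.1711 V=3.1711[hold]; j=3 S=155.1602 intr=0.0000 cont=0.0000 V=0.0000[hold]; j=4 S=182.1098 intr=0.0000 cont=0.0000 V=0.0000[hold]; j=5 S=213.7402 intr=0.0000 cont=0.0000 V=0.0000[hold]  S*(5)=112.6352
k=4: j=0 S=103.9675 intr=25.4025 cont=23.7132 V=25.4025[EX]; j=1 S=122.0255 intr=7.3445 cont=8.9861 V=8.9861[hold]; j=2 S=143.2200 intr=0.0000 cont=1.3692 V=1.3692[hold]; j=3 S=168.0957 intr=0.0000 cont=0.0000 V=0.0000[hold]; j=4 S=197.2921 intr=0.0000 cont=0.0000 V=0.0000[hold]  S*(4)=103.9675
k=3: j=0 S=112.6352 intr=16.7348 cont=15.9569 V=16.7348[EX]; j=1 S=132.1987 intr=0.0000 cont=4.6401 V=4.6401[hold]; j=2 S=155.1602 intr=0.0000 cont=0.5912 V=0.5912[hold]; j=3 S=182.1098 intr=0.0000 cont=0.0000 V=0.0000[hold]  S*(3)=112.6352
k=2: j=0 S=122.0255 intr=7.3445 cont=9.8016 V=9.8016[hold]; j=1 S=143.2200 intr=0.0000 cont=2.3317 V=2.3317[hold]; j=2 S=168.0957 intr=0.0000 cont=0.2553 V=0.2553[hold]  S*(2)=-
k=1: j=0 S=132.1987 intr=0.0000 cont=5.5265 V=5.5265[hold]; j=1 S=155.1602 intr=0.0000 cont=1.1484 V=1.1484[hold]  S*(1)=-
k=0: j=0 S=143.2200 intr=0.0000 cont=3.0238 V=3.0238[hold]  S*(0)=-

price = 3.0238
boundary = - - - 112.6352 103.9675 112.6352
tree:
3.0238
5.5265 1.1484
9.8016 2.3317 0.2553
16.7348 4.6401 0.5912 0.0000
25.4025 8.9861 1.3692 0.0000 0.0000
33.4032 16.7348 3.1711 0.0000 0.0000 0.0000
40.7882 25.4025 7.3445 0.0000 0.0000 0.0000 0.0000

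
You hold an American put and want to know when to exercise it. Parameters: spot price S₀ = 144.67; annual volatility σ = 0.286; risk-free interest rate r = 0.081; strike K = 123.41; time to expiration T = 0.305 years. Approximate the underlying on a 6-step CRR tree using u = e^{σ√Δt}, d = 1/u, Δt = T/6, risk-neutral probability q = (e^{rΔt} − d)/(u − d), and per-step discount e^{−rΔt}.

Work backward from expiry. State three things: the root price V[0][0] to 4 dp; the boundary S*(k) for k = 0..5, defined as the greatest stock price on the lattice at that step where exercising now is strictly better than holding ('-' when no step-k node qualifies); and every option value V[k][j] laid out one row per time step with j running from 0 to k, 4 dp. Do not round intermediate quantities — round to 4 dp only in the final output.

price = 1.2634
boundary = - - - - - 104.7990
tree:
1.2634
2.2975 0.3031
4.0953 0.6286 0.0000
7.1047 1.3037 0.0000 0.0000
11.8543 2.7038 0.0000 0.0000 0.0000
18.6110 5.6078 0.0000 0.0000 0.0000 0.0000
25.1554 11.6307 0.0000 0.0000 0.0000 0.0000 0.0000

Δt=0.05083, u=1.06661, d=0.93755, q=0.51586, disc=e^(-rΔt)=0.99589
k=6 terminal: V=max(K-S,0) → 25.1554 11.6307 0.0000 0.0000 0.0000 0.0000 0.0000
k=5: j=0 S=104.7990 intr=18.6110 cont=18.1039 V=18.6110[EX]; j=1 S=119.2245 intr=4.1855 cont=5.6078 V=5.6078[hold]; j=2 S=135.6358 intr=0.0000 cont=0.0000 V=0.0000[hold]; j=3 S=154.3060 intr=0.0000 cont=0.0000 V=0.0000[hold]; j=4 S=175.5462 intr=0.0000 cont=0.0000 V=0.0000[hold]; j=5 S=199.7101 intr=0.0000 cont=0.0000 V=0.0000[hold]  S*(5)=104.7990
k=4: j=0 S=111.7793 intr=11.6307 cont=11.8543 V=11.8543[hold]; j=1 S=127.1657 intr=0.0000 cont=2.7038 V=2.7038[hold]; j=2 S=144.6700 intr=0.0000 cont=0.0000 V=0.0000[hold]; j=3 S=164.5838 intr=0.0000 cont=0.0000 V=0.0000[hold]; j=4 S=187.2387 intr=0.0000 cont=0.0000 V=0.0000[hold]  S*(4)=-
k=3: j=0 S=119.2245 intr=4.1855 cont=7.1047 V=7.1047[hold]; j=1 S=135.6358 intr=0.0000 cont=1.3037 V=1.3037[hold]; j=2 S=154.3060 intr=0.0000 cont=0.0000 V=0.0000[hold]; j=3 S=175.5462 intr=0.0000 cont=0.0000 V=0.0000[hold]  S*(3)=-
k=2: j=0 S=127.1657 intr=0.0000 cont=4.0953 V=4.0953[hold]; j=1 S=144.6700 intr=0.0000 cont=0.6286 V=0.6286[hold]; j=2 S=164.5838 intr=0.0000 cont=0.0000 V=0.0000[hold]  S*(2)=-
k=1: j=0 S=135.6358 intr=0.0000 cont=2.2975 V=2.2975[hold]; j=1 S=154.3060 intr=0.0000 cont=0.3031 V=0.3031[hold]  S*(1)=-
k=0: j=0 S=144.6700 intr=0.0000 cont=1.2634 V=1.2634[hold]  S*(0)=-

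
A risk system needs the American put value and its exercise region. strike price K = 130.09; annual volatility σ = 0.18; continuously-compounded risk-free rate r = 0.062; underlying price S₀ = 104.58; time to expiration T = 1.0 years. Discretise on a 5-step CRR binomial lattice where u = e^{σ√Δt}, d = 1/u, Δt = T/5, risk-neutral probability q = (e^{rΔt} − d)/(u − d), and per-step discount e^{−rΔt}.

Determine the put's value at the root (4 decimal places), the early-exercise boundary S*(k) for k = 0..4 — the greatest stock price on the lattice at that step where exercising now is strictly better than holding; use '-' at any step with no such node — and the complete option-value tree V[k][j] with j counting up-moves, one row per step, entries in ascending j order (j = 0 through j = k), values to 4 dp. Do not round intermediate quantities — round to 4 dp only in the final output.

price = 25.5100
boundary = 104.5800 113.3466 104.5800 113.3466 104.5800
tree:
25.5100
33.5986 16.7434
41.0616 25.5100 9.0828
47.9474 33.5986 16.7434 3.2010
54.3006 41.0616 25.5100 7.3209 0.0000
60.1624 47.9474 33.5986 16.7434 0.0000 0.0000

Δt=0.20000  u=1.08383  d=0.92266  q=0.55730  discount=0.98768
step 5 (expiry): payoffs max(K−S,0) = 60.1624 47.9474 33.5986 16.7434 0.0000 0.0000
step 4: (k=4,j=0): S=75.7894, (K−S)⁺=54.3006, hold=52.6974 ⇒ V=54.3006 exercise | (k=4,j=1): S=89.0284, (K−S)⁺=41.0616, hold=39.4584 ⇒ V=41.0616 exercise | (k=4,j=2): S=104.5800, (K−S)⁺=25.5100, hold=23.9068 ⇒ V=25.5100 exercise | (k=4,j=3): S=122.8482, (K−S)⁺=7.2418, hold=7.3209 ⇒ V=7.3209 continue | (k=4,j=4): S=144.3075, (K−S)⁺=0.0000, hold=0.0000 ⇒ V=0.0000 continue  boundary S*=104.5800
step 3: (k=3,j=0): S=82.1426, (K−S)⁺=47.9474, hold=46.3442 ⇒ V=47.9474 exercise | (k=3,j=1): S=96.4914, (K−S)⁺=33.5986, hold=31.9954 ⇒ V=33.5986 exercise | (k=3,j=2): S=113.3466, (K−S)⁺=16.7434, hold=15.1837 ⇒ V=16.7434 exercise | (k=3,j=3): S=133.1462, (K−S)⁺=0.0000, hold=3.2010 ⇒ V=3.2010 continue  boundary S*=113.3466
step 2: (k=2,j=0): S=89.0284, (K−S)⁺=41.0616, hold=39.4584 ⇒ V=41.0616 exercise | (k=2,j=1): S=104.5800, (K−S)⁺=25.5100, hold=23.9068 ⇒ V=25.5100 exercise | (k=2,j=2): S=122.8482, (K−S)⁺=7.2418, hold=9.0828 ⇒ V=9.0828 continue  boundary S*=104.5800
step 1: (k=1,j=0): S=96.4914, (K−S)⁺=33.5986, hold=31.9954 ⇒ V=33.5986 exercise | (k=1,j=1): S=113.3466, (K−S)⁺=16.7434, hold=16.1536 ⇒ V=16.7434 exercise  boundary S*=113.3466
step 0: (k=0,j=0): S=104.5800, (K−S)⁺=25.5100, hold=23.9068 ⇒ V=25.5100 exercise  boundary S*=104.5800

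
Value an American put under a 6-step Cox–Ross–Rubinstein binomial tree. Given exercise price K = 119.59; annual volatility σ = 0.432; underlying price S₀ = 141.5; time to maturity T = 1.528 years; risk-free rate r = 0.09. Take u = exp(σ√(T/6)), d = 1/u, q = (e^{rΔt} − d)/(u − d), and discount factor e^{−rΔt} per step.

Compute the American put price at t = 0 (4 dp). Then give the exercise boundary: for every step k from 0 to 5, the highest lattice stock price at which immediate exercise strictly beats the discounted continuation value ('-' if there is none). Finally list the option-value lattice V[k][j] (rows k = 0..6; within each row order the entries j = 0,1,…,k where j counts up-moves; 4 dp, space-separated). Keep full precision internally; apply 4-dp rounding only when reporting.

Δt=0.25467  u=1.24360  d=0.80412  q=0.49847  discount=0.97734
step 6 (expiry): payoffs max(K−S,0) = 81.3356 60.4284 28.0948 0.0000 0.0000 0.0000 0.0000
step 5: (k=5,j=0): S=47.5730, (K−S)⁺=72.0170, hold=69.3071 ⇒ V=72.0170 exercise | (k=5,j=1): S=73.5731, (K−S)⁺=46.0169, hold=43.3071 ⇒ V=46.0169 exercise | (k=5,j=2): S=113.7830, (K−S)⁺=5.8070, hold=13.7712 ⇒ V=13.7712 continue | (k=5,j=3): S=175.9687, (K−S)⁺=0.0000, hold=0.0000 ⇒ V=0.0000 continue | (k=5,j=4): S=272.1408, (K−S)⁺=0.0000, hold=0.0000 ⇒ V=0.0000 continue | (k=5,j=5): S=420.8738, (K−S)⁺=0.0000, hold=0.0000 ⇒ V=0.0000 continue  boundary S*=73.5731
step 4: (k=4,j=0): S=59.1616, (K−S)⁺=60.4284, hold=57.7186 ⇒ V=60.4284 exercise | (k=4,j=1): S=91.4952, (K−S)⁺=28.0948, hold=29.2649 ⇒ V=29.2649 continue | (k=4,j=2): S=141.5000, (K−S)⁺=0.0000, hold=6.7502 ⇒ V=6.7502 continue | (k=4,j=3): S=218.8339, (K−S)⁺=0.0000, hold=0.0000 ⇒ V=0.0000 continue | (k=4,j=4): S=338.4331, (K−S)⁺=0.0000, hold=0.0000 ⇒ V=0.0000 continue  boundary S*=59.1616
step 3: (k=3,j=0): S=73.5731, (K−S)⁺=46.0169, hold=43.8771 ⇒ V=46.0169 exercise | (k=3,j=1): S=113.7830, (K−S)⁺=5.8070, hold=17.6332 ⇒ V=17.6332 continue | (k=3,j=2): S=175.9687, (K−S)⁺=0.0000, hold=3.3087 ⇒ V=3.3087 continue | (k=3,j=3): S=272.1408, (K−S)⁺=0.0000, hold=0.0000 ⇒ V=0.0000 continue  boundary S*=73.5731
step 2: (k=2,j=0): S=91.4952, (K−S)⁺=28.0948, hold=31.1464 ⇒ V=31.1464 continue | (k=2,j=1): S=141.5000, (K−S)⁺=0.0000, hold=10.2551 ⇒ V=10.2551 continue | (k=2,j=2): S=218.8339, (K−S)⁺=0.0000, hold=1.6218 ⇒ V=1.6218 continue  boundary S*=-
step 1: (k=1,j=0): S=113.7830, (K−S)⁺=5.8070, hold=20.2630 ⇒ V=20.2630 continue | (k=1,j=1): S=175.9687, (K−S)⁺=0.0000, hold=5.8168 ⇒ V=5.8168 continue  boundary S*=-
step 0: (k=0,j=0): S=141.5000, (K−S)⁺=0.0000, hold=12.7660 ⇒ V=12.7660 continue  boundary S*=-

price = 12.7660
boundary = - - - 73.5731 59.1616 73.5731
tree:
12.7660
20.2630 5.8168
31.1464 10.2551 1.6218
46.0169 17.6332 3.3087 0.0000
60.4284 29.2649 6.7502 0.0000 0.0000
72.0170 46.0169 13.7712 0.0000 0.0000 0.0000
81.3356 60.4284 28.0948 0.0000 0.0000 0.0000 0.0000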